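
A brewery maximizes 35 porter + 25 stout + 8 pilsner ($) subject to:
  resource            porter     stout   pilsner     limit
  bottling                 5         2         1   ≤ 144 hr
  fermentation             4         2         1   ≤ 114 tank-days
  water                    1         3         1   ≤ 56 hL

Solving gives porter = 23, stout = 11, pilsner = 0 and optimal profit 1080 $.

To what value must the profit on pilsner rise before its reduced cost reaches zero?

Binding: fermentation and water. Non-binding: bottling (7 unused).
Slack constraints have shadow price 0 (complementary slackness).
Dual feasibility on the basic columns requires 4·y_fermentation + 1·y_water = 35, 2·y_fermentation + 3·y_water = 25.
Solving: y_fermentation = 8, y_water = 3.
pilsner enters the basis when its profit ≥ yᵀa₃ = 8·1 + 3·1 = 11.

11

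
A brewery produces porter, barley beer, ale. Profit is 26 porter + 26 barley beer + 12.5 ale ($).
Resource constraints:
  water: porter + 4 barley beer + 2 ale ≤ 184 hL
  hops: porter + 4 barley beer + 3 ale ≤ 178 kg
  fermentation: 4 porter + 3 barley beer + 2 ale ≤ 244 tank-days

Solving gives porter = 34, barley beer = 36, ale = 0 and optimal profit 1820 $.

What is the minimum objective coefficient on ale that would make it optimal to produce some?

18

Check each constraint at x*: water 178/184 (slack 6); hops 178/178 (tight); fermentation 244/244 (tight).
Since water is not tight, its dual is 0.
From A_Bᵀ y = c: 1·y_hops + 4·y_fermentation = 26; 4·y_hops + 3·y_fermentation = 26.
This yields shadow prices y_hops = 2, y_fermentation = 6.
ale enters the basis when its profit ≥ yᵀa₃ = 2·3 + 6·2 = 18.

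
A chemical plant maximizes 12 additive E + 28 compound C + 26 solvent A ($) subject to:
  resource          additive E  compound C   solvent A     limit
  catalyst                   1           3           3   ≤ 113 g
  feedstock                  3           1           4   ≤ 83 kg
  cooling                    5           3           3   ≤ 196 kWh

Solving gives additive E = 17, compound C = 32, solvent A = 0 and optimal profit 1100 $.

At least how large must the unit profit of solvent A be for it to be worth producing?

31

Check each constraint at x*: catalyst 113/113 (tight); feedstock 83/83 (tight); cooling 181/196 (slack 15).
By complementary slackness, y = 0 for the non-binding constraint.
Dual feasibility on the basic columns requires 1·y_catalyst + 3·y_feedstock = 12, 3·y_catalyst + 1·y_feedstock = 28.
→ y_catalyst = 9 and y_feedstock = 1.
solvent A enters the basis when its profit ≥ yᵀa₃ = 9·3 + 1·4 = 31.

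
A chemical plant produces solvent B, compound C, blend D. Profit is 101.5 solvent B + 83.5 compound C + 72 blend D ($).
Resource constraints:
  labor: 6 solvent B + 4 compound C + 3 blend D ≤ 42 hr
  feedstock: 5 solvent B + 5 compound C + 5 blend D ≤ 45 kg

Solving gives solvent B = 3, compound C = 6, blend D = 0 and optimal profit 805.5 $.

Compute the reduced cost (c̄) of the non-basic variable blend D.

Both labor and feedstock are binding at x*.
The binding rows give the dual system: 6·y_labor + 5·y_feedstock = 101.5 and 4·y_labor + 5·y_feedstock = 83.5.
Solving: y_labor = 9, y_feedstock = 9.5.
Reduced cost of blend D: c₃ − yᵀa₃ = 72 − (9·3 + 9.5·5) = 72 − 74.5 = -2.5.

-2.5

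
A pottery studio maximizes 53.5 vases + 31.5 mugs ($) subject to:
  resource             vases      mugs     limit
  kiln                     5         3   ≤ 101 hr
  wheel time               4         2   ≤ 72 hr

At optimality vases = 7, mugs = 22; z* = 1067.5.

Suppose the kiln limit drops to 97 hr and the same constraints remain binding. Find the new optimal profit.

1029.5

Both kiln and wheel time are binding at x*.
Dual feasibility on the basic columns requires 5·y_kiln + 4·y_wheel time = 53.5, 3·y_kiln + 2·y_wheel time = 31.5.
→ y_kiln = 9.5 and y_wheel time = 1.5.
Δz = y_kiln·Δb = 9.5 × (-4) = -38, so new z* = 1067.5 − 38 = 1029.5.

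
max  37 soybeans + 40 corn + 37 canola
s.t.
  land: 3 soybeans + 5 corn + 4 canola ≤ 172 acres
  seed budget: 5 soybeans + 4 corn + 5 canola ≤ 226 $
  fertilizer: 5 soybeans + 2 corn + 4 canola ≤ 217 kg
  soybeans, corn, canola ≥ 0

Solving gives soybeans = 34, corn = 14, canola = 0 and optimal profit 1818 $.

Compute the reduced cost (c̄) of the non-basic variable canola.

-4

Check each constraint at x*: land 172/172 (tight); seed budget 226/226 (tight); fertilizer 198/217 (slack 19).
By complementary slackness, y = 0 for the non-binding constraint.
The binding rows give the dual system: 3·y_land + 5·y_seed budget = 37 and 5·y_land + 4·y_seed budget = 40.
This yields shadow prices y_land = 4, y_seed budget = 5.
Reduced cost of canola: c₃ − yᵀa₃ = 37 − (4·4 + 5·5) = 37 − 41 = -4.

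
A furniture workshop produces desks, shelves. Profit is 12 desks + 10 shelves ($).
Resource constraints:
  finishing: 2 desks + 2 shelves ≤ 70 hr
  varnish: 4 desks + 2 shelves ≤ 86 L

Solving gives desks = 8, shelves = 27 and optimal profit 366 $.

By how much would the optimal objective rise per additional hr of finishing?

4

Both finishing and varnish are binding at x*.
From A_Bᵀ y = c: 2·y_finishing + 4·y_varnish = 12; 2·y_finishing + 2·y_varnish = 10.
→ y_finishing = 4 and y_varnish = 1.
Shadow price of finishing = 4.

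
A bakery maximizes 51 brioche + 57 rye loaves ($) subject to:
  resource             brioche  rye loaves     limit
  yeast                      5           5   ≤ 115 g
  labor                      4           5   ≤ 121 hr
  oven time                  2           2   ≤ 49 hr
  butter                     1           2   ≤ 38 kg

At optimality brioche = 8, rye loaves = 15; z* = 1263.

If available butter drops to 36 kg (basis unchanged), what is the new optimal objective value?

Check each constraint at x*: yeast 115/115 (tight); labor 107/121 (slack 14); oven time 46/49 (slack 3); butter 38/38 (tight).
Since labor, oven time are not tight, their duals are 0.
The binding rows give the dual system: 5·y_yeast + 1·y_butter = 51 and 5·y_yeast + 2·y_butter = 57.
Solving: y_yeast = 9, y_butter = 6.
Δz = y_butter·Δb = 6 × (-2) = -12, so new z* = 1263 − 12 = 1251.

1251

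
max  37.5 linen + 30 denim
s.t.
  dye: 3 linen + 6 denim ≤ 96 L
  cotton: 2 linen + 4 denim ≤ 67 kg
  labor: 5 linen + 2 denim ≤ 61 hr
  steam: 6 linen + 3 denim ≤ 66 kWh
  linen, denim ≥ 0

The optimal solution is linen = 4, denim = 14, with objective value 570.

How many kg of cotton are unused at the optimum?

cotton used = 2·4 + 4·14 = 64; slack = 67 − 64 = 3.

3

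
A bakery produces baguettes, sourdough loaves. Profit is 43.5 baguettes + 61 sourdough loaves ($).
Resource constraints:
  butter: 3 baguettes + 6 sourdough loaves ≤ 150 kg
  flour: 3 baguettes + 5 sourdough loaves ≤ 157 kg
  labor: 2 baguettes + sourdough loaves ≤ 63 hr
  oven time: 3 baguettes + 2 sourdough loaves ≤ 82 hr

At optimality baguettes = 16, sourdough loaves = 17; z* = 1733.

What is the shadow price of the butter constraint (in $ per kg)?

Check each constraint at x*: butter 150/150 (tight); flour 133/157 (slack 24); labor 49/63 (slack 14); oven time 82/82 (tight).
Slack constraints have shadow price 0 (complementary slackness).
Dual feasibility on the basic columns requires 3·y_butter + 3·y_oven time = 43.5, 6·y_butter + 2·y_oven time = 61.
→ y_butter = 8 and y_oven time = 6.5.
Shadow price of butter = 8.

8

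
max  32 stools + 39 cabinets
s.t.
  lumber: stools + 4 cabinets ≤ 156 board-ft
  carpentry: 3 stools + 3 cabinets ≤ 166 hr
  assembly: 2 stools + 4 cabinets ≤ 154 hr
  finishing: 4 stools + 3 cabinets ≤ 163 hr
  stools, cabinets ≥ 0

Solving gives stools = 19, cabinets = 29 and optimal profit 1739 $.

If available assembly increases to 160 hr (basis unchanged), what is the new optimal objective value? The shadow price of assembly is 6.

Δb = 6, so new z* = 1739 + (6)·(6) = 1739 + 36 = 1775.

1775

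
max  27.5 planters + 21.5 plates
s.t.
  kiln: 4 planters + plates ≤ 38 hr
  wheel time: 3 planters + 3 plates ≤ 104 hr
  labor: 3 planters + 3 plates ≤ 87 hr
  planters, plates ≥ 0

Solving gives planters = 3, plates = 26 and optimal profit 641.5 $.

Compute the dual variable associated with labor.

Check each constraint at x*: kiln 38/38 (tight); wheel time 87/104 (slack 17); labor 87/87 (tight).
Slack constraints have shadow price 0 (complementary slackness).
From A_Bᵀ y = c: 4·y_kiln + 3·y_labor = 27.5; 1·y_kiln + 3·y_labor = 21.5.
→ y_kiln = 2 and y_labor = 6.5.
Shadow price of labor = 6.5.

6.5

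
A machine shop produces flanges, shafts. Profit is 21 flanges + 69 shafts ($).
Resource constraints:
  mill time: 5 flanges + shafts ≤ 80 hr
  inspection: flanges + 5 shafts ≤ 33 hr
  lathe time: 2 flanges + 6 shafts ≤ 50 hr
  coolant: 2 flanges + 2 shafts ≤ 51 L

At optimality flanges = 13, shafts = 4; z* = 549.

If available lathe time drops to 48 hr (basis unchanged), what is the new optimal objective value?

531

Binding: inspection and lathe time. Non-binding: mill time (11 unused), coolant (17 unused).
By complementary slackness, y = 0 for the non-binding constraints.
Dual feasibility on the basic columns requires 1·y_inspection + 2·y_lathe time = 21, 5·y_inspection + 6·y_lathe time = 69.
This yields shadow prices y_inspection = 3, y_lathe time = 9.
Δz = y_lathe time·Δb = 9 × (-2) = -18, so new z* = 549 − 18 = 531.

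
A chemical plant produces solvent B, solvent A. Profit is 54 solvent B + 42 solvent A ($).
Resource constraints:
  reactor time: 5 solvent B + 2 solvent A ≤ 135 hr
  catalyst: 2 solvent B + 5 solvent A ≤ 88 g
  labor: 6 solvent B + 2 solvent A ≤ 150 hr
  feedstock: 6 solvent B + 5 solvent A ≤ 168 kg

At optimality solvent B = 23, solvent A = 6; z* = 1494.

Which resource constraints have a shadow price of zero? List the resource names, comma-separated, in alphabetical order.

catalyst, reactor time

reactor time: 127/135 (slack 8)
catalyst: 76/88 (slack 12)
labor: 150/150 (binding)
feedstock: 168/168 (binding)
By complementary slackness, a constraint with positive slack has shadow price 0 → catalyst, reactor time.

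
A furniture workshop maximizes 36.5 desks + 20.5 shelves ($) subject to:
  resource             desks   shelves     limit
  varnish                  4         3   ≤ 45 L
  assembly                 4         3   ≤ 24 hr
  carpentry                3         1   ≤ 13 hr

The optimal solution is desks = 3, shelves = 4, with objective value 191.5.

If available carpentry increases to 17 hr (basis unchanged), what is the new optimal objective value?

Check each constraint at x*: varnish 24/45 (slack 21); assembly 24/24 (tight); carpentry 13/13 (tight).
Since varnish is not tight, its dual is 0.
The binding rows give the dual system: 4·y_assembly + 3·y_carpentry = 36.5 and 3·y_assembly + 1·y_carpentry = 20.5.
→ y_assembly = 5 and y_carpentry = 5.5.
Δz = y_carpentry·Δb = 5.5 × (4) = 22, so new z* = 191.5 + 22 = 213.5.

213.5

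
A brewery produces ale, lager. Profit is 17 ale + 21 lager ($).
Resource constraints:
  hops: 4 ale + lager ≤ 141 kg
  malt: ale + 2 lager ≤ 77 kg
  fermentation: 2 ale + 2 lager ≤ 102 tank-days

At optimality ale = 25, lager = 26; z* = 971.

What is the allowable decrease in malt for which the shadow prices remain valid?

Binding constraints: malt, fermentation. The basis is B = [[1,2],[2,2]] with det -2.
Per unit decrease in malt, x* moves by d = (1, -1).
The basis stays optimal until hops becomes binding; allowable decrease = 5 kg.

5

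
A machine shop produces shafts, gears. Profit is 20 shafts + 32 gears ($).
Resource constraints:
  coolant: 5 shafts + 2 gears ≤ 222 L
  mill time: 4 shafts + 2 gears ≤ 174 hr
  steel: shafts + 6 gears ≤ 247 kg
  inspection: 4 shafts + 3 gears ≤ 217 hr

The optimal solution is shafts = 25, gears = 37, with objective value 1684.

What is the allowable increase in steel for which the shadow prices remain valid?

Binding constraints: mill time, steel. The basis is B = [[4,2],[1,6]] with det 22.
Per unit increase in steel, x* moves by d = (-0.0909, 0.1818).
The basis stays optimal until inspection becomes binding; allowable increase = 33 kg.

33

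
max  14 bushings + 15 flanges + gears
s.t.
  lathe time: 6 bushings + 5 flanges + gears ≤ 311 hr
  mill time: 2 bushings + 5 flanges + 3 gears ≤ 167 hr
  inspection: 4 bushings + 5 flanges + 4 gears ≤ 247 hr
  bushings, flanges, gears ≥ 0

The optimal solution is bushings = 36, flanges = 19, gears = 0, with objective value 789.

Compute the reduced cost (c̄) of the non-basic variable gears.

-4

Check each constraint at x*: lathe time 311/311 (tight); mill time 167/167 (tight); inspection 239/247 (slack 8).
By complementary slackness, y = 0 for the non-binding constraint.
From A_Bᵀ y = c: 6·y_lathe time + 2·y_mill time = 14; 5·y_lathe time + 5·y_mill time = 15.
This yields shadow prices y_lathe time = 2, y_mill time = 1.
Reduced cost of gears: c₃ − yᵀa₃ = 1 − (2·1 + 1·3) = 1 − 5 = -4.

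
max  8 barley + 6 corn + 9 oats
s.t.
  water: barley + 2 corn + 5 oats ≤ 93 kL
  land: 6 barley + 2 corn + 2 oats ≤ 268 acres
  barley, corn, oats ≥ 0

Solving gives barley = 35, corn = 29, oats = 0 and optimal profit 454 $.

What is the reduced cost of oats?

-3

Check each constraint at x*: water 93/93 (tight); land 268/268 (tight).
From A_Bᵀ y = c: 1·y_water + 6·y_land = 8; 2·y_water + 2·y_land = 6.
→ y_water = 2 and y_land = 1.
Reduced cost of oats: c₃ − yᵀa₃ = 9 − (2·5 + 1·2) = 9 − 12 = -3.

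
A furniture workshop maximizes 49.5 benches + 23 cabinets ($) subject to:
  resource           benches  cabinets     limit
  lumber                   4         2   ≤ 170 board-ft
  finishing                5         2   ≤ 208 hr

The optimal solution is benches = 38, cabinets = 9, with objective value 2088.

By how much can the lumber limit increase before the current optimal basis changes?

Binding constraints: lumber, finishing. The basis is B = [[4,2],[5,2]] with det -2.
Per unit increase in lumber, x* moves by d = (-1, 2.5).
The basis stays optimal until benches reaches 0; allowable increase = 38 board-ft.

38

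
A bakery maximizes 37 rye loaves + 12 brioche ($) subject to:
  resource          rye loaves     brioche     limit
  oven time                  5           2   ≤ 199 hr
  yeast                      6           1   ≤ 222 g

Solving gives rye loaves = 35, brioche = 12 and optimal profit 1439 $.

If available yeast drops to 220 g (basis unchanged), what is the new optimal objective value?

1435

Both oven time and yeast are binding at x*.
From A_Bᵀ y = c: 5·y_oven time + 6·y_yeast = 37; 2·y_oven time + 1·y_yeast = 12.
→ y_oven time = 5 and y_yeast = 2.
Δz = y_yeast·Δb = 2 × (-2) = -4, so new z* = 1439 − 4 = 1435.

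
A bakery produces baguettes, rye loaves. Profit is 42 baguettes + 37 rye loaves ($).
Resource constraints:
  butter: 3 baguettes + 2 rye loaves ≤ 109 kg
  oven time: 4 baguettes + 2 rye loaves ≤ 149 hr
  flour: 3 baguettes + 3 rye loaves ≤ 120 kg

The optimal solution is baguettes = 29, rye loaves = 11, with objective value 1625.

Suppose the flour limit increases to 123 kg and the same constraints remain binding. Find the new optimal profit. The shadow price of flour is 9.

Δb = 3, so new z* = 1625 + (9)·(3) = 1625 + 27 = 1652.

1652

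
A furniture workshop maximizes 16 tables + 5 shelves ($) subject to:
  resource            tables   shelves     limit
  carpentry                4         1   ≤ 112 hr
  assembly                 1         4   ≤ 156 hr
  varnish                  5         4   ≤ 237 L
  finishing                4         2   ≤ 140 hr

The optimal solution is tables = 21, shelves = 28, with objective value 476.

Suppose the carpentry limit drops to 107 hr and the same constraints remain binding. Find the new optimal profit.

Check each constraint at x*: carpentry 112/112 (tight); assembly 133/156 (slack 23); varnish 217/237 (slack 20); finishing 140/140 (tight).
Since assembly, varnish are not tight, their duals are 0.
From A_Bᵀ y = c: 4·y_carpentry + 4·y_finishing = 16; 1·y_carpentry + 2·y_finishing = 5.
Solving: y_carpentry = 3, y_finishing = 1.
Δz = y_carpentry·Δb = 3 × (-5) = -15, so new z* = 476 − 15 = 461.

461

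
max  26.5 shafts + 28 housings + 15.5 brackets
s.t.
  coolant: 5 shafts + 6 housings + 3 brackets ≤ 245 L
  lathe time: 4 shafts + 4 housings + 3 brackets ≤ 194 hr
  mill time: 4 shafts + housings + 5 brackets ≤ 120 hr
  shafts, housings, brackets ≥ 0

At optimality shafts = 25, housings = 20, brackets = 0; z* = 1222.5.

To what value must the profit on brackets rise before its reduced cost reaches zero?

18.5

Binding: coolant and mill time. Non-binding: lathe time (14 unused).
Slack constraints have shadow price 0 (complementary slackness).
From A_Bᵀ y = c: 5·y_coolant + 4·y_mill time = 26.5; 6·y_coolant + 1·y_mill time = 28.
Solving: y_coolant = 4.5, y_mill time = 1.
brackets enters the basis when its profit ≥ yᵀa₃ = 4.5·3 + 1·5 = 18.5.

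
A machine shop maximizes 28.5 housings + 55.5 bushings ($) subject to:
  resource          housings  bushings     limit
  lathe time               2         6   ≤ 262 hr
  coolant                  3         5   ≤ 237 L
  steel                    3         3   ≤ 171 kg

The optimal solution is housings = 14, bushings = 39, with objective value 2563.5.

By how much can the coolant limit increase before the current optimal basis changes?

Binding constraints: lathe time, coolant. The basis is B = [[2,6],[3,5]] with det -8.
Per unit increase in coolant, x* moves by d = (0.75, -0.25).
The basis stays optimal until steel becomes binding; allowable increase = 8 L.

8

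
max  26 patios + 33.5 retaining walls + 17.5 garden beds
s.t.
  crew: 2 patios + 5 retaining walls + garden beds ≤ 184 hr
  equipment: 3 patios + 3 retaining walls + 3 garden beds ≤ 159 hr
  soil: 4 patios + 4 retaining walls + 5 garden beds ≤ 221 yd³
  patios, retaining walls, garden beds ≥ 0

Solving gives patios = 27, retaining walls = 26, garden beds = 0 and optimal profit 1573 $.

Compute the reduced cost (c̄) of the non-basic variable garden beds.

-6

Binding: crew and equipment. Non-binding: soil (9 unused).
Slack constraints have shadow price 0 (complementary slackness).
Dual feasibility on the basic columns requires 2·y_crew + 3·y_equipment = 26, 5·y_crew + 3·y_equipment = 33.5.
This yields shadow prices y_crew = 2.5, y_equipment = 7.
Reduced cost of garden beds: c₃ − yᵀa₃ = 17.5 − (2.5·1 + 7·3) = 17.5 − 23.5 = -6.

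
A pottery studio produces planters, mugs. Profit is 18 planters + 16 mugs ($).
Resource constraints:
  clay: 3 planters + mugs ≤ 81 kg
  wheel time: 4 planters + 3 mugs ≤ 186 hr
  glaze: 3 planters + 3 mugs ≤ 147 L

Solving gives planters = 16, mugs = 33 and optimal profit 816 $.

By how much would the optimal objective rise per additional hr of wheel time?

0

Binding: clay and glaze. Non-binding: wheel time (23 unused).
By complementary slackness, y = 0 for the non-binding constraint.
The binding rows give the dual system: 3·y_clay + 3·y_glaze = 18 and 1·y_clay + 3·y_glaze = 16.
Solving: y_clay = 1, y_glaze = 5.
Shadow price of wheel time = 0.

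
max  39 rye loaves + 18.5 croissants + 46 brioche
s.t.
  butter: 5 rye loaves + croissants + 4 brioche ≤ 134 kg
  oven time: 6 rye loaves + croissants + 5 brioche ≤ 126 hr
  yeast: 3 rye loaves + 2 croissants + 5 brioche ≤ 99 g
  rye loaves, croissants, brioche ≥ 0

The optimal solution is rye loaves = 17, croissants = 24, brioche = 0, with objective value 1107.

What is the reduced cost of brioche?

-6.5

Binding: oven time and yeast. Non-binding: butter (25 unused).
Slack constraints have shadow price 0 (complementary slackness).
Dual feasibility on the basic columns requires 6·y_oven time + 3·y_yeast = 39, 1·y_oven time + 2·y_yeast = 18.5.
Solving: y_oven time = 2.5, y_yeast = 8.
Reduced cost of brioche: c₃ − yᵀa₃ = 46 − (2.5·5 + 8·5) = 46 − 52.5 = -6.5.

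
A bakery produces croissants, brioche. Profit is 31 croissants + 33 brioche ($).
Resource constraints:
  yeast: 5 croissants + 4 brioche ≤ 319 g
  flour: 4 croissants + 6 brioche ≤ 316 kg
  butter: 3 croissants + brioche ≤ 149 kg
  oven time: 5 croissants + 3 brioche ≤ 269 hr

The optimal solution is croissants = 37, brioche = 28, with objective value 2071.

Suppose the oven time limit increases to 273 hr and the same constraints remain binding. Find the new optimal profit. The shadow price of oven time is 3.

Δb = 4, so new z* = 2071 + (3)·(4) = 2071 + 12 = 2083.

2083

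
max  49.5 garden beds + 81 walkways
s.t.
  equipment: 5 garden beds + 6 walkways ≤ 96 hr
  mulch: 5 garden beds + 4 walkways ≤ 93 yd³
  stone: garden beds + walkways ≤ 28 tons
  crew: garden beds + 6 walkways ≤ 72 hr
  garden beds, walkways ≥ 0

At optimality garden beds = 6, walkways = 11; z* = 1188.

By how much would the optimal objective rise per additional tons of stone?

0

Check each constraint at x*: equipment 96/96 (tight); mulch 74/93 (slack 19); stone 17/28 (slack 11); crew 72/72 (tight).
Slack constraints have shadow price 0 (complementary slackness).
The binding rows give the dual system: 5·y_equipment + 1·y_crew = 49.5 and 6·y_equipment + 6·y_crew = 81.
→ y_equipment = 9 and y_crew = 4.5.
Shadow price of stone = 0.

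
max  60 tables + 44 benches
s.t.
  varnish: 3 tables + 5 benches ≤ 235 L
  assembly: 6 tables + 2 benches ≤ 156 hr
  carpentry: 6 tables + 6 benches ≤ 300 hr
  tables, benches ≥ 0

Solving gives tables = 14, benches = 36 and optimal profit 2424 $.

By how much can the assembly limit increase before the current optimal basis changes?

Binding constraints: assembly, carpentry. The basis is B = [[6,2],[6,6]] with det 24.
Per unit increase in assembly, x* moves by d = (0.25, -0.25).
The basis stays optimal until benches reaches 0; allowable increase = 144 hr.

144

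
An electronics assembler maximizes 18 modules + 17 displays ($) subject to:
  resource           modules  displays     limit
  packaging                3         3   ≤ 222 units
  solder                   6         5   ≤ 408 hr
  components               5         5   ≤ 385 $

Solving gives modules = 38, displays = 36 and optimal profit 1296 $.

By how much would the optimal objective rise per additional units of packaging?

4

At the optimum: packaging uses 222 of 222 (binding); solder uses 408 of 408 (binding); components uses 370 of 385 (slack = 15).
Since components is not tight, its dual is 0.
Dual feasibility on the basic columns requires 3·y_packaging + 6·y_solder = 18, 3·y_packaging + 5·y_solder = 17.
This yields shadow prices y_packaging = 4, y_solder = 1.
Shadow price of packaging = 4.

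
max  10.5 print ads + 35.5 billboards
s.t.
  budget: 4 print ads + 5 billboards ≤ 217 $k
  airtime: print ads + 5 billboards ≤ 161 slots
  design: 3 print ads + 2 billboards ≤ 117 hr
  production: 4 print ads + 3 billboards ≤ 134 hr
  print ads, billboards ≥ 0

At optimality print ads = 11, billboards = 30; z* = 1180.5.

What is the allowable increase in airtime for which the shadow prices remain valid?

48.875

Binding constraints: airtime, production. The basis is B = [[1,5],[4,3]] with det -17.
Per unit increase in airtime, x* moves by d = (-0.1765, 0.2353).
The basis stays optimal until budget becomes binding; allowable increase = 48.875 slots.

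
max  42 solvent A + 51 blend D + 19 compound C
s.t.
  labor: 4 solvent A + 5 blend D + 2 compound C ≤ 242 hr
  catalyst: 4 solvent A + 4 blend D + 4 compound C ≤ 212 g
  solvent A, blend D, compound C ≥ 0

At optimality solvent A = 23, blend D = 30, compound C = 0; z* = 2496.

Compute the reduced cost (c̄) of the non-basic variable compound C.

Check each constraint at x*: labor 242/242 (tight); catalyst 212/212 (tight).
The binding rows give the dual system: 4·y_labor + 4·y_catalyst = 42 and 5·y_labor + 4·y_catalyst = 51.
Solving: y_labor = 9, y_catalyst = 1.5.
Reduced cost of compound C: c₃ − yᵀa₃ = 19 − (9·2 + 1.5·4) = 19 − 24 = -5.

-5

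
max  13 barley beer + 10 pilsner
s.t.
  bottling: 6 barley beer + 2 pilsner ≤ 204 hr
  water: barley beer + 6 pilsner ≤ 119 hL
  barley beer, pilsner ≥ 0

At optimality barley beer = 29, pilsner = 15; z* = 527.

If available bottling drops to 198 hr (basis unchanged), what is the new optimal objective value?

Both bottling and water are binding at x*.
The binding rows give the dual system: 6·y_bottling + 1·y_water = 13 and 2·y_bottling + 6·y_water = 10.
→ y_bottling = 2 and y_water = 1.
Δz = y_bottling·Δb = 2 × (-6) = -12, so new z* = 527 − 12 = 515.

515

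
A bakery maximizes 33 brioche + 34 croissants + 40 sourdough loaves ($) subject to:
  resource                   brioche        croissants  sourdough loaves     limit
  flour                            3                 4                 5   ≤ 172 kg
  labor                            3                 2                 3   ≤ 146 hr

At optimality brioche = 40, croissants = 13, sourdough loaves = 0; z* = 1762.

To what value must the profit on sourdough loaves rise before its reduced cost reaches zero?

45

Check each constraint at x*: flour 172/172 (tight); labor 146/146 (tight).
The binding rows give the dual system: 3·y_flour + 3·y_labor = 33 and 4·y_flour + 2·y_labor = 34.
→ y_flour = 6 and y_labor = 5.
sourdough loaves enters the basis when its profit ≥ yᵀa₃ = 6·5 + 5·3 = 45.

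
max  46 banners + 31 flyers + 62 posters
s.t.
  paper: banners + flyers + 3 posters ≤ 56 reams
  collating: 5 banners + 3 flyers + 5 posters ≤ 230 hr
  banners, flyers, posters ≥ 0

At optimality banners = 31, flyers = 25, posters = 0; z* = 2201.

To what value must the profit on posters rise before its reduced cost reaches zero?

Check each constraint at x*: paper 56/56 (tight); collating 230/230 (tight).
The binding rows give the dual system: 1·y_paper + 5·y_collating = 46 and 1·y_paper + 3·y_collating = 31.
Solving: y_paper = 8.5, y_collating = 7.5.
posters enters the basis when its profit ≥ yᵀa₃ = 8.5·3 + 7.5·5 = 63.

63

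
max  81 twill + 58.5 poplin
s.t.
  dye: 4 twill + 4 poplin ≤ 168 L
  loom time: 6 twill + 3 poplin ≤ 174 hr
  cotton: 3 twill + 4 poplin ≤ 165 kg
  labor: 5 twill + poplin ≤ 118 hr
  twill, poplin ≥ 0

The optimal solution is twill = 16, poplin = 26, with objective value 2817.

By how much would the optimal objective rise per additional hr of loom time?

7.5

Binding: dye and loom time. Non-binding: cotton (13 unused), labor (12 unused).
Since cotton, labor are not tight, their duals are 0.
The binding rows give the dual system: 4·y_dye + 6·y_loom time = 81 and 4·y_dye + 3·y_loom time = 58.5.
→ y_dye = 9 and y_loom time = 7.5.
Shadow price of loom time = 7.5.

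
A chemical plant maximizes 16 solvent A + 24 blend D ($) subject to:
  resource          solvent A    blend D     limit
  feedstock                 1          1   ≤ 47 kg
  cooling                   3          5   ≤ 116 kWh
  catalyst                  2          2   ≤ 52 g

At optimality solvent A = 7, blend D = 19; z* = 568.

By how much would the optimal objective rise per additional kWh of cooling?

4

Check each constraint at x*: feedstock 26/47 (slack 21); cooling 116/116 (tight); catalyst 52/52 (tight).
Slack constraints have shadow price 0 (complementary slackness).
From A_Bᵀ y = c: 3·y_cooling + 2·y_catalyst = 16; 5·y_cooling + 2·y_catalyst = 24.
This yields shadow prices y_cooling = 4, y_catalyst = 2.
Shadow price of cooling = 4.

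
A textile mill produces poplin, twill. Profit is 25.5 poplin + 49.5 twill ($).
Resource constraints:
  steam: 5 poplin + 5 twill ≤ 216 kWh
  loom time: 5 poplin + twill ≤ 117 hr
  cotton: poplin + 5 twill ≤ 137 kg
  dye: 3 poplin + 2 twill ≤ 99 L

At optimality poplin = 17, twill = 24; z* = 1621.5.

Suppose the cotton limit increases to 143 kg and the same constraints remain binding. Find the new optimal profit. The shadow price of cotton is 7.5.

Δb = 6, so new z* = 1621.5 + (7.5)·(6) = 1621.5 + 45 = 1666.5.

1666.5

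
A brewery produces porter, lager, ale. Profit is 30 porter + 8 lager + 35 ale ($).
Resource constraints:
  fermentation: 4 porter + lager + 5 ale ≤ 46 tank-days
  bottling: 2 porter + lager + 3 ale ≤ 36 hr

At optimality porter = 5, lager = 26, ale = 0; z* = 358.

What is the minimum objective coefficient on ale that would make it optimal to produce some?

Check each constraint at x*: fermentation 46/46 (tight); bottling 36/36 (tight).
The binding rows give the dual system: 4·y_fermentation + 2·y_bottling = 30 and 1·y_fermentation + 1·y_bottling = 8.
→ y_fermentation = 7 and y_bottling = 1.
ale enters the basis when its profit ≥ yᵀa₃ = 7·5 + 1·3 = 38.

38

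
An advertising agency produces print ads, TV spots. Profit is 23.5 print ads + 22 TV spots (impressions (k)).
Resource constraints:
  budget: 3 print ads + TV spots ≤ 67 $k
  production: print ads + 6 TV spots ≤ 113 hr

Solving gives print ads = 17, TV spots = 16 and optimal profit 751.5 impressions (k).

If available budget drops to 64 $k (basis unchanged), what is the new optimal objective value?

Check each constraint at x*: budget 67/67 (tight); production 113/113 (tight).
From A_Bᵀ y = c: 3·y_budget + 1·y_production = 23.5; 1·y_budget + 6·y_production = 22.
→ y_budget = 7 and y_production = 2.5.
Δz = y_budget·Δb = 7 × (-3) = -21, so new z* = 751.5 − 21 = 730.5.

730.5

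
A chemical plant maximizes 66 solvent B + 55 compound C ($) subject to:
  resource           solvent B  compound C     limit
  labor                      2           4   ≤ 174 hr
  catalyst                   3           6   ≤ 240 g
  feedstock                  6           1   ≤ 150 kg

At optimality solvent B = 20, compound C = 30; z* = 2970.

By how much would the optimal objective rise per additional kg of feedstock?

Check each constraint at x*: labor 160/174 (slack 14); catalyst 240/240 (tight); feedstock 150/150 (tight).
By complementary slackness, y = 0 for the non-binding constraint.
From A_Bᵀ y = c: 3·y_catalyst + 6·y_feedstock = 66; 6·y_catalyst + 1·y_feedstock = 55.
→ y_catalyst = 8 and y_feedstock = 7.
Shadow price of feedstock = 7.

7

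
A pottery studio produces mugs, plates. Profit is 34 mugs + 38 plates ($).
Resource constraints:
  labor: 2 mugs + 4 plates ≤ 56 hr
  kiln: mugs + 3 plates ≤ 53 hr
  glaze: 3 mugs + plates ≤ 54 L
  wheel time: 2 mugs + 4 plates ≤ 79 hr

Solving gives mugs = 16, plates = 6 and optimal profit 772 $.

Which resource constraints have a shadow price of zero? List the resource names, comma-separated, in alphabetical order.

labor: 56/56 (binding)
kiln: 34/53 (slack 19)
glaze: 54/54 (binding)
wheel time: 56/79 (slack 23)
By complementary slackness, a constraint with positive slack has shadow price 0 → kiln, wheel time.

kiln, wheel time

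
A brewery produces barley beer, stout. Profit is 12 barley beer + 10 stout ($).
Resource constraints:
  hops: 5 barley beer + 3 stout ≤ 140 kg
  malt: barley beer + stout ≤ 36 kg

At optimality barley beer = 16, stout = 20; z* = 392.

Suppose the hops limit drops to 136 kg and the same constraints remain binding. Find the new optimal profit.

388

Check each constraint at x*: hops 140/140 (tight); malt 36/36 (tight).
Dual feasibility on the basic columns requires 5·y_hops + 1·y_malt = 12, 3·y_hops + 1·y_malt = 10.
Solving: y_hops = 1, y_malt = 7.
Δz = y_hops·Δb = 1 × (-4) = -4, so new z* = 392 − 4 = 388.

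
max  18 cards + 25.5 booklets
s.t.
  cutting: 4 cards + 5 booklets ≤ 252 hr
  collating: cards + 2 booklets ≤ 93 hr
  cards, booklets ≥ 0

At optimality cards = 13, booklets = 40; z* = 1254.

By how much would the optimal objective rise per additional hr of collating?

4

Check each constraint at x*: cutting 252/252 (tight); collating 93/93 (tight).
Dual feasibility on the basic columns requires 4·y_cutting + 1·y_collating = 18, 5·y_cutting + 2·y_collating = 25.5.
→ y_cutting = 3.5 and y_collating = 4.
Shadow price of collating = 4.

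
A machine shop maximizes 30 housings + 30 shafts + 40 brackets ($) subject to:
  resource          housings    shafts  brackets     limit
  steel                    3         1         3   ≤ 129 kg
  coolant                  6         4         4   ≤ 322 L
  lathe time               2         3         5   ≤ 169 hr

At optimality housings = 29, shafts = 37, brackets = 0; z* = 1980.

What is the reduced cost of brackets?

-2

Check each constraint at x*: steel 124/129 (slack 5); coolant 322/322 (tight); lathe time 169/169 (tight).
Since steel is not tight, its dual is 0.
The binding rows give the dual system: 6·y_coolant + 2·y_lathe time = 30 and 4·y_coolant + 3·y_lathe time = 30.
→ y_coolant = 3 and y_lathe time = 6.
Reduced cost of brackets: c₃ − yᵀa₃ = 40 − (3·4 + 6·5) = 40 − 42 = -2.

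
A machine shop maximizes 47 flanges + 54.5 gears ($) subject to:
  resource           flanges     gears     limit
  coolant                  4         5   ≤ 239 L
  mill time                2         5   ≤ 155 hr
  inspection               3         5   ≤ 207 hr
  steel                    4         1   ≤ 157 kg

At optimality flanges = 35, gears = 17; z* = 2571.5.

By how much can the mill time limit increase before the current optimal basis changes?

15.75

Binding constraints: mill time, steel. The basis is B = [[2,5],[4,1]] with det -18.
Per unit increase in mill time, x* moves by d = (-0.0556, 0.2222).
The basis stays optimal until coolant becomes binding; allowable increase = 15.75 hr.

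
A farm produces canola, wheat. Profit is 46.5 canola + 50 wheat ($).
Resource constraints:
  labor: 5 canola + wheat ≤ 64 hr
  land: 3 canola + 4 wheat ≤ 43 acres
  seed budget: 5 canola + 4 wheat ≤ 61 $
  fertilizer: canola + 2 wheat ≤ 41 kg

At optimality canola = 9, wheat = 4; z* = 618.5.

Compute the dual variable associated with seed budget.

4.5

At the optimum: labor uses 49 of 64 (slack = 15); land uses 43 of 43 (binding); seed budget uses 61 of 61 (binding); fertilizer uses 17 of 41 (slack = 24).
By complementary slackness, y = 0 for the non-binding constraints.
The binding rows give the dual system: 3·y_land + 5·y_seed budget = 46.5 and 4·y_land + 4·y_seed budget = 50.
→ y_land = 8 and y_seed budget = 4.5.
Shadow price of seed budget = 4.5.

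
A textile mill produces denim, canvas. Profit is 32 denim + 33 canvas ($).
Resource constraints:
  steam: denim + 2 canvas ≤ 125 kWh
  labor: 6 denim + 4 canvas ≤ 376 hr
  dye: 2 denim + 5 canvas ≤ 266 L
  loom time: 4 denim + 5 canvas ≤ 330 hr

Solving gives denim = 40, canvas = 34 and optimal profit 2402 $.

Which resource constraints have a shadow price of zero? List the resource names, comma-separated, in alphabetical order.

steam: 108/125 (slack 17)
labor: 376/376 (binding)
dye: 250/266 (slack 16)
loom time: 330/330 (binding)
By complementary slackness, a constraint with positive slack has shadow price 0 → dye, steam.

dye, steam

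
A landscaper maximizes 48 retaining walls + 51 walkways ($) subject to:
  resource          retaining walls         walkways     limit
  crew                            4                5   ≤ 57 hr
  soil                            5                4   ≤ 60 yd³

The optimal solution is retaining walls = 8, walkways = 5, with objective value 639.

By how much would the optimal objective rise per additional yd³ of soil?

4

At the optimum: crew uses 57 of 57 (binding); soil uses 60 of 60 (binding).
The binding rows give the dual system: 4·y_crew + 5·y_soil = 48 and 5·y_crew + 4·y_soil = 51.
This yields shadow prices y_crew = 7, y_soil = 4.
Shadow price of soil = 4.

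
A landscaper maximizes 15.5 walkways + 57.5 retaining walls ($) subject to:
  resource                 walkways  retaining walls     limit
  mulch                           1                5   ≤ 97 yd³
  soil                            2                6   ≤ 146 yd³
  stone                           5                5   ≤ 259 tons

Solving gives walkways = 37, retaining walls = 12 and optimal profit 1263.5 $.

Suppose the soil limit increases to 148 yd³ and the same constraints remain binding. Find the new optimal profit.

Check each constraint at x*: mulch 97/97 (tight); soil 146/146 (tight); stone 245/259 (slack 14).
Slack constraints have shadow price 0 (complementary slackness).
From A_Bᵀ y = c: 1·y_mulch + 2·y_soil = 15.5; 5·y_mulch + 6·y_soil = 57.5.
This yields shadow prices y_mulch = 5.5, y_soil = 5.
Δz = y_soil·Δb = 5 × (2) = 10, so new z* = 1263.5 + 10 = 1273.5.

1273.5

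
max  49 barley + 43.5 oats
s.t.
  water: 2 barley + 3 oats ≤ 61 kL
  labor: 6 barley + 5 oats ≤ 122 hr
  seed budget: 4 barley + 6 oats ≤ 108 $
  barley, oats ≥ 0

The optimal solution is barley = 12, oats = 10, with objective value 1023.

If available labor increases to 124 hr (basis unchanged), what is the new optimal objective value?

1038

Binding: labor and seed budget. Non-binding: water (7 unused).
Slack constraints have shadow price 0 (complementary slackness).
Dual feasibility on the basic columns requires 6·y_labor + 4·y_seed budget = 49, 5·y_labor + 6·y_seed budget = 43.5.
→ y_labor = 7.5 and y_seed budget = 1.
Δz = y_labor·Δb = 7.5 × (2) = 15, so new z* = 1023 + 15 = 1038.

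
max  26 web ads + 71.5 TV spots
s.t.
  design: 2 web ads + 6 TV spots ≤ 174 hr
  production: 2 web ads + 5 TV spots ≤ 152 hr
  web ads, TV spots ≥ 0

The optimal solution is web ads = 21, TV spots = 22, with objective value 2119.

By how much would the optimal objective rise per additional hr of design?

6.5

At the optimum: design uses 174 of 174 (binding); production uses 152 of 152 (binding).
Dual feasibility on the basic columns requires 2·y_design + 2·y_production = 26, 6·y_design + 5·y_production = 71.5.
This yields shadow prices y_design = 6.5, y_production = 6.5.
Shadow price of design = 6.5.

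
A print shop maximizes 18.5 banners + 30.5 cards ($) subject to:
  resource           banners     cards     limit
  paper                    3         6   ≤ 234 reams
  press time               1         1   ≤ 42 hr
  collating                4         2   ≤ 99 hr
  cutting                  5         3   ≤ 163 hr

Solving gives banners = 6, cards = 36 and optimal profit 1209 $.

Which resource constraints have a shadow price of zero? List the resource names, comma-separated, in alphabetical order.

collating, cutting

paper: 234/234 (binding)
press time: 42/42 (binding)
collating: 96/99 (slack 3)
cutting: 138/163 (slack 25)
By complementary slackness, a constraint with positive slack has shadow price 0 → collating, cutting.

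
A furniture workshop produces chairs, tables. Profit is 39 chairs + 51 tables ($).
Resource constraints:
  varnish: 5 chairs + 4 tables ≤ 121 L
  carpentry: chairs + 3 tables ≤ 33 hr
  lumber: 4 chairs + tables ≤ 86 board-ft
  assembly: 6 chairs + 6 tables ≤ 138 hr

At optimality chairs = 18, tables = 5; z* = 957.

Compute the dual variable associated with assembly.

5.5

At the optimum: varnish uses 110 of 121 (slack = 11); carpentry uses 33 of 33 (binding); lumber uses 77 of 86 (slack = 9); assembly uses 138 of 138 (binding).
By complementary slackness, y = 0 for the non-binding constraints.
The binding rows give the dual system: 1·y_carpentry + 6·y_assembly = 39 and 3·y_carpentry + 6·y_assembly = 51.
Solving: y_carpentry = 6, y_assembly = 5.5.
Shadow price of assembly = 5.5.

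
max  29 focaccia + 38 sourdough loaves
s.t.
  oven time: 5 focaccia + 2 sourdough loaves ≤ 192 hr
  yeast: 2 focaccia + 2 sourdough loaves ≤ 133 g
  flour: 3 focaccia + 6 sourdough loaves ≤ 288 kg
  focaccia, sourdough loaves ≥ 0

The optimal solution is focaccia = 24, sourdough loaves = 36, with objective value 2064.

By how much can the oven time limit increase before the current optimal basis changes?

Binding constraints: oven time, flour. The basis is B = [[5,2],[3,6]] with det 24.
Per unit increase in oven time, x* moves by d = (0.25, -0.125).
The basis stays optimal until yeast becomes binding; allowable increase = 52 hr.

52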